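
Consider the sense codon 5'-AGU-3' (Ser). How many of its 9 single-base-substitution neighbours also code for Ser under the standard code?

1

Position 1: none → 0 synonymous.
Position 2: none → 0 synonymous.
Position 3: AGC → 1 synonymous.
Total: 0 + 0 + 1 = 1.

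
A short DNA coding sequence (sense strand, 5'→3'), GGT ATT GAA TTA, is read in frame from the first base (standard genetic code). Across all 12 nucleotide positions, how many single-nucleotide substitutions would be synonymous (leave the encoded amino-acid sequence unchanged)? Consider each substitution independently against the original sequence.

8

Codon 1 (GGT, Gly): 3 synonymous substitutions.
Codon 2 (ATT, Ile): 2 synonymous substitutions.
Codon 3 (GAA, Glu): 1 synonymous substitution.
Codon 4 (TTA, Leu): 2 synonymous substitutions.
Total: 3 + 2 + 1 + 2 = 8.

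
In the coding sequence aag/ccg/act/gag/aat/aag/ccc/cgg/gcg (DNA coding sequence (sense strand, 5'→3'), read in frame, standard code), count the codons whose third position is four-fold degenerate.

5

Codon 1 AAG (Lys): third position 2-fold.
Codon 2 CCG (Pro): third position 4-fold.
Codon 3 ACT (Thr): third position 4-fold.
Codon 4 GAG (Glu): third position 2-fold.
Codon 5 AAT (Asn): third position 2-fold.
Codon 6 AAG (Lys): third position 2-fold.
Codon 7 CCC (Pro): third position 4-fold.
Codon 8 CGG (Arg): third position 4-fold.
Codon 9 GCG (Ala): third position 4-fold.
Four-fold degenerate third positions: 5.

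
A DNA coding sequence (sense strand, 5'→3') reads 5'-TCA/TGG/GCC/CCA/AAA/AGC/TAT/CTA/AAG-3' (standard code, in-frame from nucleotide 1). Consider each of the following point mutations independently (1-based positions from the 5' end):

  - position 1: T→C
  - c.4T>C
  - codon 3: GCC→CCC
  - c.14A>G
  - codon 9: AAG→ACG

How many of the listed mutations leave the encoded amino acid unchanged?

Codon 1: TCA (Ser) → CCA (Pro) — missense.
Codon 2: TGG (Trp) → CGG (Arg) — missense.
Codon 3: GCC (Ala) → CCC (Pro) — missense.
Codon 5: AAA (Lys) → AGA (Arg) — missense.
Codon 9: AAG (Lys) → ACG (Thr) — missense.
Synonymous: 0 of 5.

0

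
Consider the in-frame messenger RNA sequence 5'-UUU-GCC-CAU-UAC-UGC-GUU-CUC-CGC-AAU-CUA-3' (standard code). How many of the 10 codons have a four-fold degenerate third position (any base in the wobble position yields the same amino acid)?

5

Codon 1 UUU (Phe): third position 2-fold.
Codon 2 GCC (Ala): third position 4-fold.
Codon 3 CAU (His): third position 2-fold.
Codon 4 UAC (Tyr): third position 2-fold.
Codon 5 UGC (Cys): third position 2-fold.
Codon 6 GUU (Val): third position 4-fold.
Codon 7 CUC (Leu): third position 4-fold.
Codon 8 CGC (Arg): third position 4-fold.
Codon 9 AAU (Asn): third position 2-fold.
Codon 10 CUA (Leu): third position 4-fold.
Four-fold degenerate third positions: 5.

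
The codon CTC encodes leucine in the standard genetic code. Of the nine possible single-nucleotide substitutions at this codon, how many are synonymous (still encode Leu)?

Position 1: none → 0 synonymous.
Position 2: none → 0 synonymous.
Position 3: CTT, CTA, CTG → 3 synonymous.
Total: 0 + 0 + 3 = 3.

3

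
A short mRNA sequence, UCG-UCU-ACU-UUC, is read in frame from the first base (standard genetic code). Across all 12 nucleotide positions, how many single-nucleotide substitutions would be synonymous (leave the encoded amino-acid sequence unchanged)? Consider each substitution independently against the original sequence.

10

Codon 1 (UCG, Ser): 3 synonymous substitutions.
Codon 2 (UCU, Ser): 3 synonymous substitutions.
Codon 3 (ACU, Thr): 3 synonymous substitutions.
Codon 4 (UUC, Phe): 1 synonymous substitution.
Total: 3 + 3 + 3 + 1 = 10.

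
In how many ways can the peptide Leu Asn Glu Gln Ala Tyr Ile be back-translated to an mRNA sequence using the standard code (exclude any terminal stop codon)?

Leu: 6 codons.
Asn: 2 codons.
Glu: 2 codons.
Gln: 2 codons.
Ala: 4 codons.
Tyr: 2 codons.
Ile: 3 codons.
6 × 2 × 2 × 2 × 4 × 2 × 3 = 1152.

1152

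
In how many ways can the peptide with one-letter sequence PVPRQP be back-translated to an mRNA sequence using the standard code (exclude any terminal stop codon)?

Pro: 4 codons.
Val: 4 codons.
Pro: 4 codons.
Arg: 6 codons.
Gln: 2 codons.
Pro: 4 codons.
4 × 4 × 4 × 6 × 2 × 4 = 3072.

3072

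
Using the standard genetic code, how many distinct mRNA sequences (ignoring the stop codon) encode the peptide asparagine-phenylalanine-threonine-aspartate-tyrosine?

Asn: 2 codons.
Phe: 2 codons.
Thr: 4 codons.
Asp: 2 codons.
Tyr: 2 codons.
2 × 2 × 4 × 2 × 2 = 64.

64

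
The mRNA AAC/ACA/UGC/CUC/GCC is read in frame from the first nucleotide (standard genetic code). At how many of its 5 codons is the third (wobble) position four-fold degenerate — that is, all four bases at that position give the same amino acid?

Codon 1 AAC (Asn): third position 2-fold.
Codon 2 ACA (Thr): third position 4-fold.
Codon 3 UGC (Cys): third position 2-fold.
Codon 4 CUC (Leu): third position 4-fold.
Codon 5 GCC (Ala): third position 4-fold.
Four-fold degenerate third positions: 3.

3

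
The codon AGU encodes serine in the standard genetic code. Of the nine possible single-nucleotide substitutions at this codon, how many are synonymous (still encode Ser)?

1

Position 1: none → 0 synonymous.
Position 2: none → 0 synonymous.
Position 3: AGC → 1 synonymous.
Total: 0 + 0 + 1 = 1.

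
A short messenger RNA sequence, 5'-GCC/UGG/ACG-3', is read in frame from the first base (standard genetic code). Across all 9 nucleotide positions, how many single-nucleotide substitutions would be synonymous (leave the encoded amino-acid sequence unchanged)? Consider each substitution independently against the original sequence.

Codon 1 (GCC, Ala): 3 synonymous substitutions.
Codon 2 (UGG, Trp): 0 synonymous substitutions.
Codon 3 (ACG, Thr): 3 synonymous substitutions.
Total: 3 + 0 + 3 = 6.

6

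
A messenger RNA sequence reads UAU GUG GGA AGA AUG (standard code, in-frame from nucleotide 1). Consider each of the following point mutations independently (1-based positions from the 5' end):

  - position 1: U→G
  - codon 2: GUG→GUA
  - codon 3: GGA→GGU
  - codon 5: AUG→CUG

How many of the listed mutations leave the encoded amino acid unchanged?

2

Codon 1: UAU (Tyr) → GAU (Asp) — missense.
Codon 2: GUG (Val) → GUA (Val) — synonymous.
Codon 3: GGA (Gly) → GGU (Gly) — synonymous.
Codon 5: AUG (Met) → CUG (Leu) — missense.
Synonymous: 2 of 4.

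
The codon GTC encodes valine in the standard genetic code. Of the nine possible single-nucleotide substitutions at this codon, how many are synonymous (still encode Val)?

Position 1: none → 0 synonymous.
Position 2: none → 0 synonymous.
Position 3: GTT, GTA, GTG → 3 synonymous.
Total: 0 + 0 + 3 = 3.

3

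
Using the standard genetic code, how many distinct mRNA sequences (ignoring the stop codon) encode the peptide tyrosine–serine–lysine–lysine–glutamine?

Tyr: 2 codons.
Ser: 6 codons.
Lys: 2 codons.
Lys: 2 codons.
Gln: 2 codons.
2 × 6 × 2 × 2 × 2 = 96.

96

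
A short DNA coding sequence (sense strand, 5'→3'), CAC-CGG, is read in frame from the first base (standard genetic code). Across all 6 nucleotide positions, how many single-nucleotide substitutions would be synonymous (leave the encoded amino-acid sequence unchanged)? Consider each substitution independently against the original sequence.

Codon 1 (CAC, His): 1 synonymous substitution.
Codon 2 (CGG, Arg): 4 synonymous substitutions.
Total: 1 + 4 = 5.

5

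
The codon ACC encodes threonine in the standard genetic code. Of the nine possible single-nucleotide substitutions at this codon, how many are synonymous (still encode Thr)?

3

Position 1: none → 0 synonymous.
Position 2: none → 0 synonymous.
Position 3: ACT, ACA, ACG → 3 synonymous.
Total: 0 + 0 + 3 = 3.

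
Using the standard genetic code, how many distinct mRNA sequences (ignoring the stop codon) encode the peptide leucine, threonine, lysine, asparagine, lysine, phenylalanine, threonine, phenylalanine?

3072

Leu: 6 codons.
Thr: 4 codons.
Lys: 2 codons.
Asn: 2 codons.
Lys: 2 codons.
Phe: 2 codons.
Thr: 4 codons.
Phe: 2 codons.
6 × 4 × 2 × 2 × 2 × 2 × 4 × 2 = 3072.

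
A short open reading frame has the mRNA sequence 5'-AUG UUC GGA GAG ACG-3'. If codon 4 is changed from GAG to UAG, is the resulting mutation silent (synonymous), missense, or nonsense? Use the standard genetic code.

nonsense

Position 10 falls in codon 4: GAG → Glu.
After the substitution the codon is UAG → Stop.
The new codon is a stop codon, so this is a nonsense mutation.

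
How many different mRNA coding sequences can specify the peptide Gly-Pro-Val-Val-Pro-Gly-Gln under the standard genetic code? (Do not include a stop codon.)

Gly: 4 codons.
Pro: 4 codons.
Val: 4 codons.
Val: 4 codons.
Pro: 4 codons.
Gly: 4 codons.
Gln: 2 codons.
4 × 4 × 4 × 4 × 4 × 4 × 2 = 8192.

8192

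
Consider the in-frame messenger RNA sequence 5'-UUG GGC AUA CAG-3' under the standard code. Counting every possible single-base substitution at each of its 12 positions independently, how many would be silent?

8

Codon 1 (UUG, Leu): 2 synonymous substitutions.
Codon 2 (GGC, Gly): 3 synonymous substitutions.
Codon 3 (AUA, Ile): 2 synonymous substitutions.
Codon 4 (CAG, Gln): 1 synonymous substitution.
Total: 2 + 3 + 2 + 1 = 8.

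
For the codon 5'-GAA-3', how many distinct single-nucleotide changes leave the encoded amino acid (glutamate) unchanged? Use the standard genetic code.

Position 1: none → 0 synonymous.
Position 2: none → 0 synonymous.
Position 3: GAG → 1 synonymous.
Total: 0 + 0 + 1 = 1.

1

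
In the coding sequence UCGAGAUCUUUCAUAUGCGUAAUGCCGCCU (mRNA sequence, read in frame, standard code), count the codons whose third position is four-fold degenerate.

5

Codon 1 UCG (Ser): third position 4-fold.
Codon 2 AGA (Arg): third position 2-fold.
Codon 3 UCU (Ser): third position 4-fold.
Codon 4 UUC (Phe): third position 2-fold.
Codon 5 AUA (Ile): third position 3-fold.
Codon 6 UGC (Cys): third position 2-fold.
Codon 7 GUA (Val): third position 4-fold.
Codon 8 AUG (Met): third position 1-fold.
Codon 9 CCG (Pro): third position 4-fold.
Codon 10 CCU (Pro): third position 4-fold.
Four-fold degenerate third positions: 5.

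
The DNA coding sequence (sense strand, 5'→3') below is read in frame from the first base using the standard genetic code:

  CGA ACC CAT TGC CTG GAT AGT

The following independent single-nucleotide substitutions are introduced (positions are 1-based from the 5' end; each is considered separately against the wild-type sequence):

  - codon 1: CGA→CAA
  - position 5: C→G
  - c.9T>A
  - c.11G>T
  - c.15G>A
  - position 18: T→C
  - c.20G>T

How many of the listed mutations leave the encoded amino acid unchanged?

Codon 1: CGA (Arg) → CAA (Gln) — missense.
Codon 2: ACC (Thr) → AGC (Ser) — missense.
Codon 3: CAT (His) → CAA (Gln) — missense.
Codon 4: TGC (Cys) → TTC (Phe) — missense.
Codon 5: CTG (Leu) → CTA (Leu) — synonymous.
Codon 6: GAT (Asp) → GAC (Asp) — synonymous.
Codon 7: AGT (Ser) → ATT (Ile) — missense.
Synonymous: 2 of 7.

2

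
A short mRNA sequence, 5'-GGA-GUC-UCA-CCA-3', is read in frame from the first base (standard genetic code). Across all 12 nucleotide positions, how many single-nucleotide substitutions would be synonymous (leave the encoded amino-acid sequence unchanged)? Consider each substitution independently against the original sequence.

Codon 1 (GGA, Gly): 3 synonymous substitutions.
Codon 2 (GUC, Val): 3 synonymous substitutions.
Codon 3 (UCA, Ser): 3 synonymous substitutions.
Codon 4 (CCA, Pro): 3 synonymous substitutions.
Total: 3 + 3 + 3 + 3 = 12.

12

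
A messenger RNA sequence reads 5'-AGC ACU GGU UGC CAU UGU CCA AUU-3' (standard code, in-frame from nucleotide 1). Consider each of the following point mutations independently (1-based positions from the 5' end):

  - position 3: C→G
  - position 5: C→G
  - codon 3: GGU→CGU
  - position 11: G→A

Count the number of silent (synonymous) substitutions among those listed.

0

Codon 1: AGC (Ser) → AGG (Arg) — missense.
Codon 2: ACU (Thr) → AGU (Ser) — missense.
Codon 3: GGU (Gly) → CGU (Arg) — missense.
Codon 4: UGC (Cys) → UAC (Tyr) — missense.
Synonymous: 0 of 4.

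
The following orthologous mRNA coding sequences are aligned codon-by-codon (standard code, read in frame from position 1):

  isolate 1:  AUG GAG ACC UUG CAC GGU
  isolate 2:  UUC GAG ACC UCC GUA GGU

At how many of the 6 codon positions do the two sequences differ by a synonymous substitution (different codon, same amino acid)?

0

Codon 1: AUG Met / UUC Phe — nonsynonymous.
Codon 2: GAG Glu / GAG Glu — identical.
Codon 3: ACC Thr / ACC Thr — identical.
Codon 4: UUG Leu / UCC Ser — nonsynonymous.
Codon 5: CAC His / GUA Val — nonsynonymous.
Codon 6: GGU Gly / GGU Gly — identical.
Synonymous differences: 0.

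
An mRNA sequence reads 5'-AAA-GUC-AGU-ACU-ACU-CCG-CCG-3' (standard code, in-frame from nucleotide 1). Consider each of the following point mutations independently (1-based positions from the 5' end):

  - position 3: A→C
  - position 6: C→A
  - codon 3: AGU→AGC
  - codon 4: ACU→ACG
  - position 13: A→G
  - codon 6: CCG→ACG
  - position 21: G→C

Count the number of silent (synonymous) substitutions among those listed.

4

Codon 1: AAA (Lys) → AAC (Asn) — missense.
Codon 2: GUC (Val) → GUA (Val) — synonymous.
Codon 3: AGU (Ser) → AGC (Ser) — synonymous.
Codon 4: ACU (Thr) → ACG (Thr) — synonymous.
Codon 5: ACU (Thr) → GCU (Ala) — missense.
Codon 6: CCG (Pro) → ACG (Thr) — missense.
Codon 7: CCG (Pro) → CCC (Pro) — synonymous.
Synonymous: 4 of 7.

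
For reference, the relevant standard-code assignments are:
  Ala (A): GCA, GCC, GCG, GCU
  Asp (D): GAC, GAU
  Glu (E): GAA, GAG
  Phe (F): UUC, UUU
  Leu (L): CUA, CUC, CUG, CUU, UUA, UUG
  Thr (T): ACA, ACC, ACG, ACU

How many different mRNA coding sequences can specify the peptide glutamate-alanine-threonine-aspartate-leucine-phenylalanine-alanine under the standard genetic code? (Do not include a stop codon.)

Glu: 2 codons.
Ala: 4 codons.
Thr: 4 codons.
Asp: 2 codons.
Leu: 6 codons.
Phe: 2 codons.
Ala: 4 codons.
2 × 4 × 4 × 2 × 6 × 2 × 4 = 3072.

3072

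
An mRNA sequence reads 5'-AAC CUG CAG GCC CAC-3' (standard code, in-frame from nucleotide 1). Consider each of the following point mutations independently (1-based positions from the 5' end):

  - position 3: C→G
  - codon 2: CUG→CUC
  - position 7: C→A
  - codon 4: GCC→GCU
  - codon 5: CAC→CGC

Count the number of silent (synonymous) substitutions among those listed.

Codon 1: AAC (Asn) → AAG (Lys) — missense.
Codon 2: CUG (Leu) → CUC (Leu) — synonymous.
Codon 3: CAG (Gln) → AAG (Lys) — missense.
Codon 4: GCC (Ala) → GCU (Ala) — synonymous.
Codon 5: CAC (His) → CGC (Arg) — missense.
Synonymous: 2 of 5.

2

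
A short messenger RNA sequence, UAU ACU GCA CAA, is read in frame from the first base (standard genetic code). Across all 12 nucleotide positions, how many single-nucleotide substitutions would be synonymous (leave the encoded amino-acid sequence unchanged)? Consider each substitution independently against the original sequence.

8

Codon 1 (UAU, Tyr): 1 synonymous substitution.
Codon 2 (ACU, Thr): 3 synonymous substitutions.
Codon 3 (GCA, Ala): 3 synonymous substitutions.
Codon 4 (CAA, Gln): 1 synonymous substitution.
Total: 1 + 3 + 3 + 1 = 8.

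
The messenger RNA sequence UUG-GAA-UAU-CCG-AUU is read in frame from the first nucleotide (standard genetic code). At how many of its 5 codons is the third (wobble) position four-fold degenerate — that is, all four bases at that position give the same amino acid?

Codon 1 UUG (Leu): third position 2-fold.
Codon 2 GAA (Glu): third position 2-fold.
Codon 3 UAU (Tyr): third position 2-fold.
Codon 4 CCG (Pro): third position 4-fold.
Codon 5 AUU (Ile): third position 3-fold.
Four-fold degenerate third positions: 1.

1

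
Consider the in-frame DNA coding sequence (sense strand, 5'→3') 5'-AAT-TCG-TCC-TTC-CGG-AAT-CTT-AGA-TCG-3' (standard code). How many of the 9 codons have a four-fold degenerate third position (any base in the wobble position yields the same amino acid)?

5

Codon 1 AAT (Asn): third position 2-fold.
Codon 2 TCG (Ser): third position 4-fold.
Codon 3 TCC (Ser): third position 4-fold.
Codon 4 TTC (Phe): third position 2-fold.
Codon 5 CGG (Arg): third position 4-fold.
Codon 6 AAT (Asn): third position 2-fold.
Codon 7 CTT (Leu): third position 4-fold.
Codon 8 AGA (Arg): third position 2-fold.
Codon 9 TCG (Ser): third position 4-fold.
Four-fold degenerate third positions: 5.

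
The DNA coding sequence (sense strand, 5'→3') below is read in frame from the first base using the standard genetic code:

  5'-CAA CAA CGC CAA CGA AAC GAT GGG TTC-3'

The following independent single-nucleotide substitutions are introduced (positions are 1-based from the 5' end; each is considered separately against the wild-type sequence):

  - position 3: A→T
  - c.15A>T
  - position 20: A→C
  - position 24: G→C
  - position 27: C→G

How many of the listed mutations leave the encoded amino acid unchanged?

2

Codon 1: CAA (Gln) → CAT (His) — missense.
Codon 5: CGA (Arg) → CGT (Arg) — synonymous.
Codon 7: GAT (Asp) → GCT (Ala) — missense.
Codon 8: GGG (Gly) → GGC (Gly) — synonymous.
Codon 9: TTC (Phe) → TTG (Leu) — missense.
Synonymous: 2 of 5.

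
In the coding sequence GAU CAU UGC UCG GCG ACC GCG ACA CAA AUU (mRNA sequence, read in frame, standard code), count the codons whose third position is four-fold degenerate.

5

Codon 1 GAU (Asp): third position 2-fold.
Codon 2 CAU (His): third position 2-fold.
Codon 3 UGC (Cys): third position 2-fold.
Codon 4 UCG (Ser): third position 4-fold.
Codon 5 GCG (Ala): third position 4-fold.
Codon 6 ACC (Thr): third position 4-fold.
Codon 7 GCG (Ala): third position 4-fold.
Codon 8 ACA (Thr): third position 4-fold.
Codon 9 CAA (Gln): third position 2-fold.
Codon 10 AUU (Ile): third position 3-fold.
Four-fold degenerate third positions: 5.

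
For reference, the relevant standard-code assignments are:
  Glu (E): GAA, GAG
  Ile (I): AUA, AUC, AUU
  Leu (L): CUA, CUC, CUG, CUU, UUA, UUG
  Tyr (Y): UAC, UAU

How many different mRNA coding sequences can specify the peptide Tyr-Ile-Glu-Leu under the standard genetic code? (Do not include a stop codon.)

72

Tyr: 2 codons.
Ile: 3 codons.
Glu: 2 codons.
Leu: 6 codons.
2 × 3 × 2 × 6 = 72.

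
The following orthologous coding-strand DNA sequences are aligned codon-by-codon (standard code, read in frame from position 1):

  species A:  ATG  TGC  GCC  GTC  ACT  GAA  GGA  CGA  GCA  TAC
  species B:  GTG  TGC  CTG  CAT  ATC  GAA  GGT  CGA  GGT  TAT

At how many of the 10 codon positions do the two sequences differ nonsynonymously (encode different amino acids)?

5

Codon 1: ATG Met / GTG Val — nonsynonymous.
Codon 2: TGC Cys / TGC Cys — identical.
Codon 3: GCC Ala / CTG Leu — nonsynonymous.
Codon 4: GTC Val / CAT His — nonsynonymous.
Codon 5: ACT Thr / ATC Ile — nonsynonymous.
Codon 6: GAA Glu / GAA Glu — identical.
Codon 7: GGA Gly / GGT Gly — synonymous.
Codon 8: CGA Arg / CGA Arg — identical.
Codon 9: GCA Ala / GGT Gly — nonsynonymous.
Codon 10: TAC Tyr / TAT Tyr — synonymous.
Nonsynonymous differences: 5.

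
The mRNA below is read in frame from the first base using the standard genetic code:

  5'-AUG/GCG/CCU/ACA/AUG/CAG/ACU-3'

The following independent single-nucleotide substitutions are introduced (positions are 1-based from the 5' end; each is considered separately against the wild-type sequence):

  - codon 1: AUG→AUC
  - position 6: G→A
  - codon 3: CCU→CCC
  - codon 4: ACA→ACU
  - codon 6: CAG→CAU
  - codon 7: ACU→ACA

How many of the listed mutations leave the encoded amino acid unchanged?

4

Codon 1: AUG (Met) → AUC (Ile) — missense.
Codon 2: GCG (Ala) → GCA (Ala) — synonymous.
Codon 3: CCU (Pro) → CCC (Pro) — synonymous.
Codon 4: ACA (Thr) → ACU (Thr) — synonymous.
Codon 6: CAG (Gln) → CAU (His) — missense.
Codon 7: ACU (Thr) → ACA (Thr) — synonymous.
Synonymous: 4 of 6.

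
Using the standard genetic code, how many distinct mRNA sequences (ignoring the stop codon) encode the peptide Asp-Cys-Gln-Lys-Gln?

Asp: 2 codons.
Cys: 2 codons.
Gln: 2 codons.
Lys: 2 codons.
Gln: 2 codons.
2 × 2 × 2 × 2 × 2 = 32.

32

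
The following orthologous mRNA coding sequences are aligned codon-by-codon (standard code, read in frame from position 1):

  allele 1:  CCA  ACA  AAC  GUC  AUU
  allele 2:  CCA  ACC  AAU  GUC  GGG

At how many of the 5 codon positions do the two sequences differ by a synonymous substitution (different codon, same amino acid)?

Codon 1: CCA Pro / CCA Pro — identical.
Codon 2: ACA Thr / ACC Thr — synonymous.
Codon 3: AAC Asn / AAU Asn — synonymous.
Codon 4: GUC Val / GUC Val — identical.
Codon 5: AUU Ile / GGG Gly — nonsynonymous.
Synonymous differences: 2.

2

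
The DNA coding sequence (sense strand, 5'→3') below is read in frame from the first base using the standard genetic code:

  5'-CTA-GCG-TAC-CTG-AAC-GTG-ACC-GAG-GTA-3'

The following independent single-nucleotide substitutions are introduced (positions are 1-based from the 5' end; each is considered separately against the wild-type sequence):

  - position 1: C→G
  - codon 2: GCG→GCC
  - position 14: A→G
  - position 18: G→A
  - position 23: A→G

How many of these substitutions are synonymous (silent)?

Codon 1: CTA (Leu) → GTA (Val) — missense.
Codon 2: GCG (Ala) → GCC (Ala) — synonymous.
Codon 5: AAC (Asn) → AGC (Ser) — missense.
Codon 6: GTG (Val) → GTA (Val) — synonymous.
Codon 8: GAG (Glu) → GGG (Gly) — missense.
Synonymous: 2 of 5.

2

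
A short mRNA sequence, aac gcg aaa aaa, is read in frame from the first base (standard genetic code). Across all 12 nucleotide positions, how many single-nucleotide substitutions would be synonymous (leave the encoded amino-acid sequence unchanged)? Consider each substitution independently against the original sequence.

6

Codon 1 (AAC, Asn): 1 synonymous substitution.
Codon 2 (GCG, Ala): 3 synonymous substitutions.
Codon 3 (AAA, Lys): 1 synonymous substitution.
Codon 4 (AAA, Lys): 1 synonymous substitution.
Total: 1 + 3 + 1 + 1 = 6.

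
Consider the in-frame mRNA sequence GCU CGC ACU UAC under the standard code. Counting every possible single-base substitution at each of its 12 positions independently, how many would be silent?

10

Codon 1 (GCU, Ala): 3 synonymous substitutions.
Codon 2 (CGC, Arg): 3 synonymous substitutions.
Codon 3 (ACU, Thr): 3 synonymous substitutions.
Codon 4 (UAC, Tyr): 1 synonymous substitution.
Total: 3 + 3 + 3 + 1 = 10.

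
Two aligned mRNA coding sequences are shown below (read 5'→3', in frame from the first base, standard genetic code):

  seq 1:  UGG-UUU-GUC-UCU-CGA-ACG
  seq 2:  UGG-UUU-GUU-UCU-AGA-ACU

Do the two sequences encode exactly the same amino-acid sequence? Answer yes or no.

yes

Codon 1: UGG Trp / UGG Trp — identical.
Codon 2: UUU Phe / UUU Phe — identical.
Codon 3: GUC Val / GUU Val — synonymous.
Codon 4: UCU Ser / UCU Ser — identical.
Codon 5: CGA Arg / AGA Arg — synonymous.
Codon 6: ACG Thr / ACU Thr — synonymous.
Nonsynonymous differences: 0 → same protein.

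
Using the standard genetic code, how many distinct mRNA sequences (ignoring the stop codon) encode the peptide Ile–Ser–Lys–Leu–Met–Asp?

Ile: 3 codons.
Ser: 6 codons.
Lys: 2 codons.
Leu: 6 codons.
Met: 1 codon.
Asp: 2 codons.
3 × 6 × 2 × 6 × 1 × 2 = 432.

432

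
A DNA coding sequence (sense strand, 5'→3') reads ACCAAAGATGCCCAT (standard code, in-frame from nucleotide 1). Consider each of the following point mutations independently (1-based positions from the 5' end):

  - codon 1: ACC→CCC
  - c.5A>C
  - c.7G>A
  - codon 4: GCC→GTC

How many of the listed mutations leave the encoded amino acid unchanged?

0

Codon 1: ACC (Thr) → CCC (Pro) — missense.
Codon 2: AAA (Lys) → ACA (Thr) — missense.
Codon 3: GAT (Asp) → AAT (Asn) — missense.
Codon 4: GCC (Ala) → GTC (Val) — missense.
Synonymous: 0 of 4.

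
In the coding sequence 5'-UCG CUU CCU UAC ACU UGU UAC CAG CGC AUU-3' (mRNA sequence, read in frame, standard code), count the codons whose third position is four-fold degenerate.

5

Codon 1 UCG (Ser): third position 4-fold.
Codon 2 CUU (Leu): third position 4-fold.
Codon 3 CCU (Pro): third position 4-fold.
Codon 4 UAC (Tyr): third position 2-fold.
Codon 5 ACU (Thr): third position 4-fold.
Codon 6 UGU (Cys): third position 2-fold.
Codon 7 UAC (Tyr): third position 2-fold.
Codon 8 CAG (Gln): third position 2-fold.
Codon 9 CGC (Arg): third position 4-fold.
Codon 10 AUU (Ile): third position 3-fold.
Four-fold degenerate third positions: 5.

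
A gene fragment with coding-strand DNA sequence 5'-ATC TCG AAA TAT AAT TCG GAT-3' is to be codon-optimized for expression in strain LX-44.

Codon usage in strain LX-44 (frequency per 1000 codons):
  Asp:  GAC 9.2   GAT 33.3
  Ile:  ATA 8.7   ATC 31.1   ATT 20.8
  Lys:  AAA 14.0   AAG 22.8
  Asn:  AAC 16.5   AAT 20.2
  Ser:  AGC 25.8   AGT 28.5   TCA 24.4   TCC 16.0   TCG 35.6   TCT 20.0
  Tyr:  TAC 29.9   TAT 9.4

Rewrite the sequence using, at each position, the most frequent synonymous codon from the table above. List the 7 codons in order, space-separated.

ATC TCG AAG TAC AAT TCG GAT

Codon 1 (Ile): best is ATC at 31.1.
Codon 2 (Ser): best is TCG at 35.6.
Codon 3 (Lys): best is AAG at 22.8.
Codon 4 (Tyr): best is TAC at 29.9.
Codon 5 (Asn): best is AAT at 20.2.
Codon 6 (Ser): best is TCG at 35.6.
Codon 7 (Asp): best is GAT at 33.3.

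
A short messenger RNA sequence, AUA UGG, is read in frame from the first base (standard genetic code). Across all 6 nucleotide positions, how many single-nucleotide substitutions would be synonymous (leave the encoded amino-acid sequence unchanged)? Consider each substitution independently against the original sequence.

Codon 1 (AUA, Ile): 2 synonymous substitutions.
Codon 2 (UGG, Trp): 0 synonymous substitutions.
Total: 2 + 0 = 2.

2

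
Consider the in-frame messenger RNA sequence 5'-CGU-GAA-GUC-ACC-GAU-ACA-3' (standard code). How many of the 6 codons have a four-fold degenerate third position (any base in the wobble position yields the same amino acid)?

Codon 1 CGU (Arg): third position 4-fold.
Codon 2 GAA (Glu): third position 2-fold.
Codon 3 GUC (Val): third position 4-fold.
Codon 4 ACC (Thr): third position 4-fold.
Codon 5 GAU (Asp): third position 2-fold.
Codon 6 ACA (Thr): third position 4-fold.
Four-fold degenerate third positions: 4.

4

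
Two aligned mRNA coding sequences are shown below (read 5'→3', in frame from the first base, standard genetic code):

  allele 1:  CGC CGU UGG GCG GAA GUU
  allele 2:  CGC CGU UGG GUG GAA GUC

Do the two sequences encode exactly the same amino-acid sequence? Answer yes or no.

no

Codon 1: CGC Arg / CGC Arg — identical.
Codon 2: CGU Arg / CGU Arg — identical.
Codon 3: UGG Trp / UGG Trp — identical.
Codon 4: GCG Ala / GUG Val — nonsynonymous.
Codon 5: GAA Glu / GAA Glu — identical.
Codon 6: GUU Val / GUC Val — synonymous.
Nonsynonymous differences: 1 → different protein.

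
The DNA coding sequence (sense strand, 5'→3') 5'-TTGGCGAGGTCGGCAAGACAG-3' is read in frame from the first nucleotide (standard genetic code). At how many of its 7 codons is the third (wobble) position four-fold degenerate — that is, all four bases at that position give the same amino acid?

Codon 1 TTG (Leu): third position 2-fold.
Codon 2 GCG (Ala): third position 4-fold.
Codon 3 AGG (Arg): third position 2-fold.
Codon 4 TCG (Ser): third position 4-fold.
Codon 5 GCA (Ala): third position 4-fold.
Codon 6 AGA (Arg): third position 2-fold.
Codon 7 CAG (Gln): third position 2-fold.
Four-fold degenerate third positions: 3.

3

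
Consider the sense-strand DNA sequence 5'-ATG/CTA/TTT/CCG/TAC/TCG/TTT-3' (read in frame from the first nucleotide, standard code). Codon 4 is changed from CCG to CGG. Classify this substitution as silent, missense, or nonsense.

missense

Position 11 falls in codon 4: CCG → Pro.
After the substitution the codon is CGG → Arg.
Pro ≠ Arg, so this is a missense mutation.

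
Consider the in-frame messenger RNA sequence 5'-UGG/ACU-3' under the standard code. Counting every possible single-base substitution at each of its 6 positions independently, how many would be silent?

Codon 1 (UGG, Trp): 0 synonymous substitutions.
Codon 2 (ACU, Thr): 3 synonymous substitutions.
Total: 0 + 3 = 3.

3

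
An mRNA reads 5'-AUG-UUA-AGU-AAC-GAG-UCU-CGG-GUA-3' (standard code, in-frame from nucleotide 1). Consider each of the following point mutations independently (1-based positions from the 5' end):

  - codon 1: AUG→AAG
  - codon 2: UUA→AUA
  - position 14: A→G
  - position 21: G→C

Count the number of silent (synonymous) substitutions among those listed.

1

Codon 1: AUG (Met) → AAG (Lys) — missense.
Codon 2: UUA (Leu) → AUA (Ile) — missense.
Codon 5: GAG (Glu) → GGG (Gly) — missense.
Codon 7: CGG (Arg) → CGC (Arg) — synonymous.
Synonymous: 1 of 4.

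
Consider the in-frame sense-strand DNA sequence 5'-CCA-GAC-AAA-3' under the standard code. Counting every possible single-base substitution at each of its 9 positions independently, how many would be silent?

5

Codon 1 (CCA, Pro): 3 synonymous substitutions.
Codon 2 (GAC, Asp): 1 synonymous substitution.
Codon 3 (AAA, Lys): 1 synonymous substitution.
Total: 3 + 1 + 1 = 5.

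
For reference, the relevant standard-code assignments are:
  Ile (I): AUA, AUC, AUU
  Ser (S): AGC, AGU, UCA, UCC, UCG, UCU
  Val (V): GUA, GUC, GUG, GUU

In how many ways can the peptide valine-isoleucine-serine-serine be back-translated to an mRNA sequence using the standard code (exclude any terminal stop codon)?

Val: 4 codons.
Ile: 3 codons.
Ser: 6 codons.
Ser: 6 codons.
4 × 3 × 6 × 6 = 432.

432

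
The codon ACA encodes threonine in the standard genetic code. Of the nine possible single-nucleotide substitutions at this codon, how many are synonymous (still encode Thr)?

3

Position 1: none → 0 synonymous.
Position 2: none → 0 synonymous.
Position 3: ACU, ACC, ACG → 3 synonymous.
Total: 0 + 0 + 3 = 3.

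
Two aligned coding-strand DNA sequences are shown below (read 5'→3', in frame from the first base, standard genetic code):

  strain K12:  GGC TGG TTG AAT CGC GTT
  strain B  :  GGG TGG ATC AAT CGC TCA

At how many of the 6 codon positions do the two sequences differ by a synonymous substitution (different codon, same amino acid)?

Codon 1: GGC Gly / GGG Gly — synonymous.
Codon 2: TGG Trp / TGG Trp — identical.
Codon 3: TTG Leu / ATC Ile — nonsynonymous.
Codon 4: AAT Asn / AAT Asn — identical.
Codon 5: CGC Arg / CGC Arg — identical.
Codon 6: GTT Val / TCA Ser — nonsynonymous.
Synonymous differences: 1.

1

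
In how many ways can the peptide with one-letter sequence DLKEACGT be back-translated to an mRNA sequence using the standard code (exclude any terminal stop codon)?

Asp: 2 codons.
Leu: 6 codons.
Lys: 2 codons.
Glu: 2 codons.
Ala: 4 codons.
Cys: 2 codons.
Gly: 4 codons.
Thr: 4 codons.
2 × 6 × 2 × 2 × 4 × 2 × 4 × 4 = 6144.

6144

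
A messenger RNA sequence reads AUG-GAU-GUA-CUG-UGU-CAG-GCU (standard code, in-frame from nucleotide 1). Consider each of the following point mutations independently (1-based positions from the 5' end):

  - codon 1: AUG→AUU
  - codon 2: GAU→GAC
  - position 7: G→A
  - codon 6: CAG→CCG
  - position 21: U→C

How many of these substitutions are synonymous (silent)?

Codon 1: AUG (Met) → AUU (Ile) — missense.
Codon 2: GAU (Asp) → GAC (Asp) — synonymous.
Codon 3: GUA (Val) → AUA (Ile) — missense.
Codon 6: CAG (Gln) → CCG (Pro) — missense.
Codon 7: GCU (Ala) → GCC (Ala) — synonymous.
Synonymous: 2 of 5.

2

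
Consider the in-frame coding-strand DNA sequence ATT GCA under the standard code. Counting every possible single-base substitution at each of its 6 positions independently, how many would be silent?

Codon 1 (ATT, Ile): 2 synonymous substitutions.
Codon 2 (GCA, Ala): 3 synonymous substitutions.
Total: 2 + 3 = 5.

5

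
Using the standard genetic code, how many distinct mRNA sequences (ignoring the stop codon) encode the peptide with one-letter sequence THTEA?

Thr: 4 codons.
His: 2 codons.
Thr: 4 codons.
Glu: 2 codons.
Ala: 4 codons.
4 × 2 × 4 × 2 × 4 = 256.

256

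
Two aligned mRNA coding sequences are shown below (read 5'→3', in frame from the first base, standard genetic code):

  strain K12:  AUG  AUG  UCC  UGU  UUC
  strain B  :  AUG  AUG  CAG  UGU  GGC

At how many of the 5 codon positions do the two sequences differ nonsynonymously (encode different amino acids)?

2

Codon 1: AUG Met / AUG Met — identical.
Codon 2: AUG Met / AUG Met — identical.
Codon 3: UCC Ser / CAG Gln — nonsynonymous.
Codon 4: UGU Cys / UGU Cys — identical.
Codon 5: UUC Phe / GGC Gly — nonsynonymous.
Nonsynonymous differences: 2.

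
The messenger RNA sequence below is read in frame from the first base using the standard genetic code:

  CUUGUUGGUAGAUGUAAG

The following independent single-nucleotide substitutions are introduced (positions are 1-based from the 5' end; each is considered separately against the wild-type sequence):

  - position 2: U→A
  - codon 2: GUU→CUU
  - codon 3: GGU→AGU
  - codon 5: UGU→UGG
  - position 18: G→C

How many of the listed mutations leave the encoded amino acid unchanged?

0

Codon 1: CUU (Leu) → CAU (His) — missense.
Codon 2: GUU (Val) → CUU (Leu) — missense.
Codon 3: GGU (Gly) → AGU (Ser) — missense.
Codon 5: UGU (Cys) → UGG (Trp) — missense.
Codon 6: AAG (Lys) → AAC (Asn) — missense.
Synonymous: 0 of 5.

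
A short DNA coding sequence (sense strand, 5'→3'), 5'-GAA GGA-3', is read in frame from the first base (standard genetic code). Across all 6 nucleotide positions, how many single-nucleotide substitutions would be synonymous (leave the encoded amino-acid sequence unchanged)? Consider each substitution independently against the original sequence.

4

Codon 1 (GAA, Glu): 1 synonymous substitution.
Codon 2 (GGA, Gly): 3 synonymous substitutions.
Total: 1 + 3 = 4.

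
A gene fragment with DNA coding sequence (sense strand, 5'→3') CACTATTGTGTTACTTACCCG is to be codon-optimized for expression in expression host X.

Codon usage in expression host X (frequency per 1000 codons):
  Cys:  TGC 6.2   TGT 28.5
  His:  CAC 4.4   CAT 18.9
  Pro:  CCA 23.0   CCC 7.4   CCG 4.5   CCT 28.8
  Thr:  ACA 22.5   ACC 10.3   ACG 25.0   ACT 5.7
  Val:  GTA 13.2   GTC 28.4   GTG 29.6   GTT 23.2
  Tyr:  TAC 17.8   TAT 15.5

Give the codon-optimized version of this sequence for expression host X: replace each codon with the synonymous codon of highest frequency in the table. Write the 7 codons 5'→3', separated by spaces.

Codon 1 (His): best is CAT at 18.9.
Codon 2 (Tyr): best is TAC at 17.8.
Codon 3 (Cys): best is TGT at 28.5.
Codon 4 (Val): best is GTG at 29.6.
Codon 5 (Thr): best is ACG at 25.0.
Codon 6 (Tyr): best is TAC at 17.8.
Codon 7 (Pro): best is CCT at 28.8.

CAT TAC TGT GTG ACG TAC CCT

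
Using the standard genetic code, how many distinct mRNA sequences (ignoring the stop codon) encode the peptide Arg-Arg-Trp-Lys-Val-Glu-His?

Arg: 6 codons.
Arg: 6 codons.
Trp: 1 codon.
Lys: 2 codons.
Val: 4 codons.
Glu: 2 codons.
His: 2 codons.
6 × 6 × 1 × 2 × 4 × 2 × 2 = 1152.

1152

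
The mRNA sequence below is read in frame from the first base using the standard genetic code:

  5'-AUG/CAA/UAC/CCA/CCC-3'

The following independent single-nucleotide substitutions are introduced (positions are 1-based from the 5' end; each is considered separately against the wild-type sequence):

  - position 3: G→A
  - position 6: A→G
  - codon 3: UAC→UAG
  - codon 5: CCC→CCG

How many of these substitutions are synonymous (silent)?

2

Codon 1: AUG (Met) → AUA (Ile) — missense.
Codon 2: CAA (Gln) → CAG (Gln) — synonymous.
Codon 3: UAC (Tyr) → UAG (Stop) — nonsense.
Codon 5: CCC (Pro) → CCG (Pro) — synonymous.
Synonymous: 2 of 4.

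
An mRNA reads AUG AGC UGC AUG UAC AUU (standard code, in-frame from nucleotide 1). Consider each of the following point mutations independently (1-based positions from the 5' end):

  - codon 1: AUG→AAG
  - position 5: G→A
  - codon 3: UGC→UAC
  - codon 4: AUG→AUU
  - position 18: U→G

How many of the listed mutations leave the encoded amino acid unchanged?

0

Codon 1: AUG (Met) → AAG (Lys) — missense.
Codon 2: AGC (Ser) → AAC (Asn) — missense.
Codon 3: UGC (Cys) → UAC (Tyr) — missense.
Codon 4: AUG (Met) → AUU (Ile) — missense.
Codon 6: AUU (Ile) → AUG (Met) — missense.
Synonymous: 0 of 5.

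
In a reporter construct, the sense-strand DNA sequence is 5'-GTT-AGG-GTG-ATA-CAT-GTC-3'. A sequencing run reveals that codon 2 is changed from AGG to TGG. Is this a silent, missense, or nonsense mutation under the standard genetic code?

Position 4 falls in codon 2: AGG → Arg.
After the substitution the codon is TGG → Trp.
Arg ≠ Trp, so this is a missense mutation.

missense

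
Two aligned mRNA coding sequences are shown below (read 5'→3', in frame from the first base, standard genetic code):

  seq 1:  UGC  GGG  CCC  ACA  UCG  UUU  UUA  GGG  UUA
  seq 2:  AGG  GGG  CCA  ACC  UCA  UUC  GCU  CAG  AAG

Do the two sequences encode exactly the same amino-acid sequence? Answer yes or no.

Codon 1: UGC Cys / AGG Arg — nonsynonymous.
Codon 2: GGG Gly / GGG Gly — identical.
Codon 3: CCC Pro / CCA Pro — synonymous.
Codon 4: ACA Thr / ACC Thr — synonymous.
Codon 5: UCG Ser / UCA Ser — synonymous.
Codon 6: UUU Phe / UUC Phe — synonymous.
Codon 7: UUA Leu / GCU Ala — nonsynonymous.
Codon 8: GGG Gly / CAG Gln — nonsynonymous.
Codon 9: UUA Leu / AAG Lys — nonsynonymous.
Nonsynonymous differences: 4 → different protein.

no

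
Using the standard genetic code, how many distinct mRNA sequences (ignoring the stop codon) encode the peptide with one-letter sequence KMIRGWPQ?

Lys: 2 codons.
Met: 1 codon.
Ile: 3 codons.
Arg: 6 codons.
Gly: 4 codons.
Trp: 1 codon.
Pro: 4 codons.
Gln: 2 codons.
2 × 1 × 3 × 6 × 4 × 1 × 4 × 2 = 1152.

1152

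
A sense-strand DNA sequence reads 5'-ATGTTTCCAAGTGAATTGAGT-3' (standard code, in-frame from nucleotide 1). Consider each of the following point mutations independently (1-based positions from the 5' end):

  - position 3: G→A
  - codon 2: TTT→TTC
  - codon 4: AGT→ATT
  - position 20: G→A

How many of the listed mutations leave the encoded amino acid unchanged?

Codon 1: ATG (Met) → ATA (Ile) — missense.
Codon 2: TTT (Phe) → TTC (Phe) — synonymous.
Codon 4: AGT (Ser) → ATT (Ile) — missense.
Codon 7: AGT (Ser) → AAT (Asn) — missense.
Synonymous: 1 of 4.

1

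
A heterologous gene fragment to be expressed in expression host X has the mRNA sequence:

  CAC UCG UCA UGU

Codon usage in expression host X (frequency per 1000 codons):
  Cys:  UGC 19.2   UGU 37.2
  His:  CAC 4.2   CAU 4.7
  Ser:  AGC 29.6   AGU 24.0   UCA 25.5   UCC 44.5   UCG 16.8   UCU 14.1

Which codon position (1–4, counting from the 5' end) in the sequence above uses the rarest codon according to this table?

Codon 1 CAC (His): 4.2 per 1000.
Codon 2 UCG (Ser): 16.8 per 1000.
Codon 3 UCA (Ser): 25.5 per 1000.
Codon 4 UGU (Cys): 37.2 per 1000.
Lowest frequency is 4.2 at codon 1.

1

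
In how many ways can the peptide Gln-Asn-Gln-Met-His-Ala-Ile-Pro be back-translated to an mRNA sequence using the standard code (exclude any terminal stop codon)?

768

Gln: 2 codons.
Asn: 2 codons.
Gln: 2 codons.
Met: 1 codon.
His: 2 codons.
Ala: 4 codons.
Ile: 3 codons.
Pro: 4 codons.
2 × 2 × 2 × 1 × 2 × 4 × 3 × 4 = 768.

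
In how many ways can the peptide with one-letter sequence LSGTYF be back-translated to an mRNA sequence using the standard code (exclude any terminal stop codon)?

2304

Leu: 6 codons.
Ser: 6 codons.
Gly: 4 codons.
Thr: 4 codons.
Tyr: 2 codons.
Phe: 2 codons.
6 × 6 × 4 × 4 × 2 × 2 = 2304.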